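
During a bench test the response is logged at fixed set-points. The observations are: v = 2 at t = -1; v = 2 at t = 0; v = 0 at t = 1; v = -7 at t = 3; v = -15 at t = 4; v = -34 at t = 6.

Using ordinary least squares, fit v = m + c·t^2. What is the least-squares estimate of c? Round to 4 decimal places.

AᵀA·[m, c]ᵀ = Aᵀv reads: 6·m + 63·c = -52;  63·m + 1635·c = -1525.
Δ = 6·1635 − 63² = 5841.
m = ((-52)·1635 − 63·(-1525))/5841 = 335/177; c = (6·(-1525) − 63·(-52))/5841 = -178/177.

c = -1.0056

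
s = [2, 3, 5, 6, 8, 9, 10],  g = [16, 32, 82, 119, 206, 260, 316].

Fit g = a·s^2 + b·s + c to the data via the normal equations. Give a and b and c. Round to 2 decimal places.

a = 3.00, b = 1.67, c = 0.11

Compute the Gram sums: Σs^2·s^2 = 22675, Σs^2·s = 2617, Σs^2 = 319, Σs·s = 319, Σs = 43, Σ1 = 7.
And Σs^2·g = 72530, Σs·g = 8400, Σg = 1031.
Normal equations: [[22675, 2617, 319]; [2617, 319, 43]; [319, 43, 7]]·[a, b, c]ᵀ = [72530, 8400, 1031]ᵀ.
Inverting the 3×3 Gram matrix, [a, b, c]ᵀ = [49765/16566, 27713/16566, 306/2761]ᵀ.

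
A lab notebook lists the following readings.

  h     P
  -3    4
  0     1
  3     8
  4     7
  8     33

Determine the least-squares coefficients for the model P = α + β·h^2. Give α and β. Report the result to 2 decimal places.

The normal equations are: 5·α + 98·β = 53;  98·α + 4514·β = 2332.
Eliminating β: 4514·(row 1) − 98·(row 2) gives 12966·α = 4514·53 − 98·2332 = 10706, so α = 5353/6483.
Then β = (2332 − 98·(5353/6483))/4514 = 3233/6483.

α = 0.83, β = 0.50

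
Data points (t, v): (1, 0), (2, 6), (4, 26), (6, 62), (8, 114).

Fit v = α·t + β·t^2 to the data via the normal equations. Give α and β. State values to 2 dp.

α = -1.22, β = 1.93

Sums needed: Σt·t = 121, Σt·t^2 = 801, Σt^2·t^2 = 5665.
For Aᵀv: Σt·v = 1400, Σt^2·v = 9968.
Normal equations: [[121, 801]; [801, 5665]]·[α, β]ᵀ = [1400, 9968]ᵀ.
det = 121·5665 − 801² = 43864.
α = (1400·5665 − 801·9968)/43864 = -6671/5483; β = (121·9968 − 801·1400)/43864 = 10591/5483.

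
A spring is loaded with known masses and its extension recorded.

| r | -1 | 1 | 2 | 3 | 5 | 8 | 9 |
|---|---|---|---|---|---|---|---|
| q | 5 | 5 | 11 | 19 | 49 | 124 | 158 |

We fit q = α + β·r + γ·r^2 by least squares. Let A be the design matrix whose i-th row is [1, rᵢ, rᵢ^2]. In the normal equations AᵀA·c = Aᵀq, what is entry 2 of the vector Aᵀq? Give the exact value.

2738

Entry 2 ↔ basis r, so (Aᵀq)_{2} = Σᵢ (r)·qᵢ = (-1)·(5) + (1)·(5) + (2)·(11) + (3)·(19) + (5)·(49) + (8)·(124) + (9)·(158) = 2738.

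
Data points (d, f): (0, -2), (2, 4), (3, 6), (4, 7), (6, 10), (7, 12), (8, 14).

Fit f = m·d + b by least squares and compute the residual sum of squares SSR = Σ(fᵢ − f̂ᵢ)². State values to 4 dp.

SSR = 4.3121

The normal equations are: 178·m + 30·b = 310;  30·m + 7·b = 51.
(Σd·d = 178, Σd = 30, Σ1 = 7, Σd·f = 310, Σf = 51.)
Eliminating b: 7·(row 1) − 30·(row 2) gives 346·m = 7·310 − 30·51 = 640, so m = 320/173.
Then b = (51 − 30·(320/173))/7 = -111/173.
Residuals: -235/173, 163/173, 189/173, 42/173, -79/173, -53/173, -27/173; SSR = 746/173.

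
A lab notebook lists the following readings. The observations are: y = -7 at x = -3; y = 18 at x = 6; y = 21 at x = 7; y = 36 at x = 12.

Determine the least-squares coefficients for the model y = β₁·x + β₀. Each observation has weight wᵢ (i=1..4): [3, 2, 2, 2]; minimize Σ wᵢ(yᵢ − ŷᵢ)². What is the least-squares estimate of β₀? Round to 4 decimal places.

The normal equations are: 485·β₁ + 41·β₀ = 1437;  41·β₁ + 9·β₀ = 129.
Eliminating β₀: 9·(row 1) − 41·(row 2) gives 2684·β₁ = 9·1437 − 41·129 = 7644, so β₁ = 1911/671.
Then β₀ = (129 − 41·(1911/671))/9 = 912/671.

β₀ = 1.3592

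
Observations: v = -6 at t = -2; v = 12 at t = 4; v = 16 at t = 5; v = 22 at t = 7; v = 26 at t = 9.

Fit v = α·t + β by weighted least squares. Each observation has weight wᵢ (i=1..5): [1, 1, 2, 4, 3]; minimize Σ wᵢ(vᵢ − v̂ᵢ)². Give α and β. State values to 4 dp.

α = 2.9279, β = 0.7117

Normal-equation sums: Σwᵢ·t·t = 509, Σwᵢ·t = 67, Σwᵢ·1 = 11.
Right-hand side: Σwᵢ·t·v = 1538, Σwᵢ·v = 204.
So MᵀWM·[α, β]ᵀ = MᵀWv: [[509, 67]; [67, 11]]·[α, β]ᵀ = [1538, 204]ᵀ.
Eliminating β: 11·(row 1) − 67·(row 2) gives 1110·α = 11·1538 − 67·204 = 3250, so α = 325/111.
Then β = (204 − 67·(325/111))/11 = 79/111.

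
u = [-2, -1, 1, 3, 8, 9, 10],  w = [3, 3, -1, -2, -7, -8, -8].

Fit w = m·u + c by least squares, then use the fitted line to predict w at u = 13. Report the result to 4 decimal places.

Setting ∂/∂m … = 0 gives: 260·m + 28·c = -224;  28·m + 7·c = -20.
(Σu·u = 260, Σu = 28, Σ1 = 7, Σu·w = -224, Σw = -20.)
Eliminating c: 7·(row 1) − 28·(row 2) gives 1036·m = 7·(-224) − 28·(-20) = -1008, so m = -36/37.
Then c = ((-20) − 28·(-36/37))/7 = 268/259.
At u = 13: ŵ = (-36/37)·(13) + (268/259)·(1) = -3008/259.

ŵ = -11.6139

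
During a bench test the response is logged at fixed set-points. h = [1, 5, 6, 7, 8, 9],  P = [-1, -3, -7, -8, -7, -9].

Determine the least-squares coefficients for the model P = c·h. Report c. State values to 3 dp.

AᵀA·[c]ᵀ = AᵀP reads: 256·c = -251.
c = (-251)/256 = -0.980469.

c = -0.980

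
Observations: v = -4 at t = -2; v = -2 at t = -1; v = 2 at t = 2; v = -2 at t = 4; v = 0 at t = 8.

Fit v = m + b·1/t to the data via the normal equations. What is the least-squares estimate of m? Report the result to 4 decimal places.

Entries of MᵀM: Σ1 = 5, Σ1/t = -5/8, Σ1/t·1/t = 101/64.
And Σv = -6, Σ1/t·v = 9/2.
Normal equations: [[5, -5/8]; [-5/8, 101/64]]·[m, b]ᵀ = [-6, 9/2]ᵀ.
Δ = 5·(101/64) − (-5/8)² = 15/2.
m = ((-6)·(101/64) − (-5/8)·(9/2))/(15/2) = -71/80; b = (5·(9/2) − (-5/8)·(-6))/(15/2) = 5/2.

m = -0.8875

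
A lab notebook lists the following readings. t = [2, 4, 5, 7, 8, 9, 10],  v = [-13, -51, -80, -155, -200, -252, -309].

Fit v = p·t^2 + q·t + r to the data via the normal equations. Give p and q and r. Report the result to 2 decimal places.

p = -2.92, q = -2.07, r = 3.19

The normal system XᵀX·[p, q, r]ᵀ = Xᵀv is [[23955, 2781, 339]; [2781, 339, 45]; [339, 45, 7]]·[p, q, r]ᵀ = [-74575, -8673, -1060]ᵀ.
Solving the 3×3 system (Gaussian elimination) gives p = -5393/1848, q = -1273/616, r = 981/308.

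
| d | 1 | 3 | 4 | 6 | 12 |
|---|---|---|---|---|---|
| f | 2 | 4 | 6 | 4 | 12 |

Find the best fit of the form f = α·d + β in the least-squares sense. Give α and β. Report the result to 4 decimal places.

α = 0.8531, β = 1.1638

Compute the Gram sums: Σd·d = 206, Σd = 26, Σ1 = 5.
Moment sums: Σd·f = 206, Σf = 28.
So XᵀX·[α, β]ᵀ = Xᵀf: [[206, 26]; [26, 5]]·[α, β]ᵀ = [206, 28]ᵀ.
det = 206·5 − 26² = 354.
α = (206·5 − 26·28)/354 = 151/177; β = (206·28 − 26·206)/354 = 206/177.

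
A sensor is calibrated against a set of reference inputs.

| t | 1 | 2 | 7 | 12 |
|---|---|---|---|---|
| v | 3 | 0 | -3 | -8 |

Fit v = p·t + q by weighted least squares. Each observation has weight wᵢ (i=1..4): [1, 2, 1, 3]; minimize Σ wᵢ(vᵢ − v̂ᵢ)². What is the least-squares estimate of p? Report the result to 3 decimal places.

p = -0.879

From the data, Σwᵢ·t·t = 490, Σwᵢ·t = 48, Σwᵢ·1 = 7.
Moment sums: Σwᵢ·t·v = -306, Σwᵢ·v = -24.
Eliminating q: 7·(row 1) − 48·(row 2) gives 1126·p = 7·(-306) − 48·(-24) = -990, so p = -495/563.
Then q = ((-24) − 48·(-495/563))/7 = 1464/563.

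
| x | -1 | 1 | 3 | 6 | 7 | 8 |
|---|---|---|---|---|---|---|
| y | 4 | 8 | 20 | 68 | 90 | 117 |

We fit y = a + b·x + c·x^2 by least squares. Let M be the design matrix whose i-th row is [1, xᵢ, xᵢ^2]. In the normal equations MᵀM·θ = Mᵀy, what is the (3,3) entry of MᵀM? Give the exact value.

Row 3 ↔ basis x^2, column 3 ↔ basis x^2, so (MᵀM)_{3,3} = Σᵢ (x^2)·(x^2) = (1)·(1) + (1)·(1) + (9)·(9) + (36)·(36) + (49)·(49) + (64)·(64) = 7876.

7876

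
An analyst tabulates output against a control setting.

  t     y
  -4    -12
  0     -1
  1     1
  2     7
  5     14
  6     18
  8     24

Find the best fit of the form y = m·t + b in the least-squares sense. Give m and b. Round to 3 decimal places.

Setting ∂/∂m … = 0 gives: 146·m + 18·b = 433;  18·m + 7·b = 51.
Eliminating b: 7·(row 1) − 18·(row 2) gives 698·m = 7·433 − 18·51 = 2113, so m = 2113/698.
Then b = (51 − 18·(2113/698))/7 = -174/349.

m = 3.027, b = -0.499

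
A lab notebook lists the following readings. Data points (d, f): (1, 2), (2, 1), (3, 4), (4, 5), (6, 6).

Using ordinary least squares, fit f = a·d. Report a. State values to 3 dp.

a = 1.091

The normal system AᵀA·[a]ᵀ = Aᵀf is [[66]]·[a]ᵀ = [72]ᵀ.
Hence a = 72 / 66 ≈ 1.09091.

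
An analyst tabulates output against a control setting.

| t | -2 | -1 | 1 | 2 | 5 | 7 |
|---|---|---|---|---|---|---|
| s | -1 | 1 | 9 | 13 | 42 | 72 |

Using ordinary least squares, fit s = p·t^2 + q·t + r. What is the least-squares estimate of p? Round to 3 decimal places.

Setting ∂/∂p … = 0 gives: 3060·p + 468·q + 84·r = 4636;  468·p + 84·q + 12·r = 750;  84·p + 12·q + 6·r = 136.
Solving the 3×3 system (Gaussian elimination) gives p = 57/64, q = 3373/960, r = 761/240.

p = 0.891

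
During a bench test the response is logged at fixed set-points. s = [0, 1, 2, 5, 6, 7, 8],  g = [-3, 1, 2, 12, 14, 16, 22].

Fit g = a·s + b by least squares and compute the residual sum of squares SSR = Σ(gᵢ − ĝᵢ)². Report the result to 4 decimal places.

The normal system XᵀX·[a, b]ᵀ = Xᵀg is [[179, 29]; [29, 7]]·[a, b]ᵀ = [437, 64]ᵀ.
Determinant 179·7 − 29² = 412.
a = (437·7 − 29·64)/412 = 1203/412; b = (179·64 − 29·437)/412 = -1217/412.
Residuals: -19/412, 213/206, -365/412, 73/206, -233/412, -153/103, 657/412; SSR = 2905/412.

SSR = 7.0510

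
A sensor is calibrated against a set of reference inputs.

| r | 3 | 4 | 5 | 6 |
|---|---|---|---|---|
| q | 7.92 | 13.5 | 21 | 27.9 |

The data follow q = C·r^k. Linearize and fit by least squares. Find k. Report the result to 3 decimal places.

k = 1.838

With ln qᵢ as the transformed response and ln rᵢ as the regressor:
XᵀX = [[8.9295, 5.8861]; [5.8861, 4]], rhs = [16.7456, 11.0452]ᵀ  (here Σln r = 5.8861, Σ(ln r)² = 8.9295, Σln q = 11.0452, Σln r·ln q = 16.7456).
Solving (det = 1.0716): k = 1.83755, ln C = 0.05730.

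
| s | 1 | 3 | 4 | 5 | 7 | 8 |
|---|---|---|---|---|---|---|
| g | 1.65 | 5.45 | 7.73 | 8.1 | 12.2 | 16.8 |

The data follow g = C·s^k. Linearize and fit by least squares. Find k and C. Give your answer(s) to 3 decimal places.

k = 1.065, C = 1.652

Let Y = ln g. Fitting Y = k·ln s + ln C by least squares:
Sums: Σln s = 8.1197, Σ(ln s)² = 13.8297, Σln g = 11.6562, Σln s·ln g = 18.7991.
Normal system: [[13.8297, 8.1197]; [8.1197, 6]]·[k, ln C]ᵀ = [18.7991, 11.6562]ᵀ.
Δ = 13.8297·6 − (8.1197)² = 17.0487; k = (18.7991·6 − 8.1197·11.6562)/17.0487 = 1.06461, ln C = (13.8297·11.6562 − 8.1197·18.7991)/17.0487 = 0.50198, so C = exp(0.50198) = 1.65199.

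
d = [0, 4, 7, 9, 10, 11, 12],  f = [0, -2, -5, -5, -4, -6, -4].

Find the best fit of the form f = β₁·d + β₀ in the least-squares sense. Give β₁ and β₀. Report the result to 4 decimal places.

Entries of XᵀX: Σd·d = 511, Σd = 53, Σ1 = 7.
Moment sums: Σd·f = -242, Σf = -26.
Δ = 511·7 − 53² = 768.
β₁ = ((-242)·7 − 53·(-26))/768 = -79/192; β₀ = (511·(-26) − 53·(-242))/768 = -115/192.

β₁ = -0.4115, β₀ = -0.5990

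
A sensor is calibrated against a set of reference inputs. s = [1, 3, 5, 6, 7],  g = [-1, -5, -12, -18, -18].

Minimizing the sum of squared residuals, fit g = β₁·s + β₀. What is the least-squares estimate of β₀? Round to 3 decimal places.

β₀ = 2.931

Compute the Gram sums: Σs·s = 120, Σs = 22, Σ1 = 5.
Moment sums: Σs·g = -310, Σg = -54.
det = 120·5 − 22² = 116.
β₁ = ((-310)·5 − 22·(-54))/116 = -181/58; β₀ = (120·(-54) − 22·(-310))/116 = 85/29.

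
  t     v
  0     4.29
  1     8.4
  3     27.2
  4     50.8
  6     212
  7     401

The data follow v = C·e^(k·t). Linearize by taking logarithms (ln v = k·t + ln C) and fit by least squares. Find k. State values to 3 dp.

k = 0.647

Linearized form: ln v = k·t + ln C. From the 6 transformed points,
XᵀX = [[111.0000, 21.0000]; [21.0000, 6]], rhs = [101.8467, 22.1662]ᵀ  (here Σt = 21.0000, Σ(t)² = 111.0000, Σln v = 22.1662, Σt·ln v = 101.8467).
Δ = 111.0000·6 − (21.0000)² = 225.0000; k = (101.8467·6 − 21.0000·22.1662)/225.0000 = 0.64707, ln C = (111.0000·22.1662 − 21.0000·101.8467)/225.0000 = 1.42962.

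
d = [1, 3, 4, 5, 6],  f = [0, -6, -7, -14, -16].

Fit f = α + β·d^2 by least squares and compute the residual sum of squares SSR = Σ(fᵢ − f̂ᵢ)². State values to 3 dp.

SSR = 8.587

The normal equations are: 5·α + 87·β = -43;  87·α + 2259·β = -1092.
Determinant 5·2259 − 87² = 3726.
α = ((-43)·2259 − 87·(-1092))/3726 = -79/138; β = (5·(-1092) − 87·(-43))/3726 = -191/414.
Residuals: 214/207, -88/69, 395/414, -392/207, 163/138; SSR = 395/46.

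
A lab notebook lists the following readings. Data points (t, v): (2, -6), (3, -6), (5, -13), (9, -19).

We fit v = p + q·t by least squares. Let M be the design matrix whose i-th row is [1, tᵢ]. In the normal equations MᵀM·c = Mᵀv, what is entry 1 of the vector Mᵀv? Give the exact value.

Entry 1 ↔ basis 1, so (Mᵀv)_{1} = Σᵢ vᵢ = (1)·(-6) + (1)·(-6) + (1)·(-13) + (1)·(-19) = -44.

-44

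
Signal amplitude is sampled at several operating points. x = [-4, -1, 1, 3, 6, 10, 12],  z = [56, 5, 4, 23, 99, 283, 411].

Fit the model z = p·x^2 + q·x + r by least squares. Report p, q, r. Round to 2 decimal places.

p = 2.98, q = -1.64, r = 1.48

Sums needed: Σx^2·x^2 = 32371, Σx^2·x = 2907, Σx^2 = 307, Σx·x = 307, Σx = 27, Σ1 = 7.
Moment sums: Σx^2·z = 92160, Σx·z = 8200, Σz = 881.
Inverting the 3×3 Gram matrix, [p, q, r]ᵀ = [226133/75876, -103723/63230, 560393/379380]ᵀ.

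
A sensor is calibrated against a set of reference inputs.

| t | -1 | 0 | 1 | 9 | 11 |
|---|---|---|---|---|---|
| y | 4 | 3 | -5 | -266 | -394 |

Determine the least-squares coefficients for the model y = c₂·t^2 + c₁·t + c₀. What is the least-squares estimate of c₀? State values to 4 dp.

c₀ = 2.8158

Compute the Gram sums: Σt^2·t^2 = 21204, Σt^2·t = 2060, Σt^2 = 204, Σt·t = 204, Σt = 20, Σ1 = 5.
Right-hand side: Σt^2·y = -69221, Σt·y = -6737, Σy = -658.
Solving the 3×3 system (Gaussian elimination) gives c₂ = -46197/15526, c₁ = -101051/31052, c₀ = 21859/7763.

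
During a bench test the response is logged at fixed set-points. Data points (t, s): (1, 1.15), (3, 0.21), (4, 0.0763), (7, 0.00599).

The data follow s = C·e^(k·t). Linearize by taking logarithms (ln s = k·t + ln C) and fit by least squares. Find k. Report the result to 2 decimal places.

Taking logs, ln s = k·t + ln C, so regress ln s on t.
Σt = 15.0000, Σ(t)² = 75.0000, Σln s = -9.1116, Σt·ln s = -50.6582.
Equations: 75.0000·k + 15.0000·ln C = -50.6582;  15.0000·k + 4·ln C = -9.1116.
Slope k = (n·Σt·ln s − Σt·Σln s)/(n·Σ(t)² − (Σt)²) = (4·-50.6582 − 15.0000·-9.1116)/75.0000 = -0.87944; ln C = (Σln s − k·Σt)/n = 1.02000.

k = -0.88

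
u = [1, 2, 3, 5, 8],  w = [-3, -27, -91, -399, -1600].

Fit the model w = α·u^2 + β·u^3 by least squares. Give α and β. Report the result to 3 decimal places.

The normal system AᵀA·[α, β]ᵀ = Aᵀw is [[4819, 36169]; [36169, 278563]]·[α, β]ᵀ = [-113305, -871751]ᵀ.
Δ = 4819·278563 − 36169² = 34198536.
α = ((-113305)·278563 − 36169·(-871751))/34198536 = -8054699/8549634; β = (4819·(-871751) − 36169·(-113305))/34198536 = -25709881/8549634.

α = -0.942, β = -3.007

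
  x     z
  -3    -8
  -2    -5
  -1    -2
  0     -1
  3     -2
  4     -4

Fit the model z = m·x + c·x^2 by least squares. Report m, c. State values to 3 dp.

Compute the Gram sums: Σx·x = 39, Σx·x^2 = 55, Σx^2·x^2 = 435.
Right-hand side: Σx·z = 14, Σx^2·z = -176.
Normal equations: [[39, 55]; [55, 435]]·[m, c]ᵀ = [14, -176]ᵀ.
Δ = 39·435 − 55² = 13940.
m = (14·435 − 55·(-176))/13940 = 1577/1394; c = (39·(-176) − 55·14)/13940 = -3817/6970.

m = 1.131, c = -0.548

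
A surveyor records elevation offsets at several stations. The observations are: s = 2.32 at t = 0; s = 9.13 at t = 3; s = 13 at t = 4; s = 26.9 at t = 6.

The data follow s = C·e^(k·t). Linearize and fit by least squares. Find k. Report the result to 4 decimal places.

With ln sᵢ as the transformed response and tᵢ as the regressor:
Σt = 13.0000, Σ(t)² = 61.0000, Σln s = 8.9102, Σt·ln s = 36.6473.
Equations: 61.0000·k + 13.0000·ln C = 36.6473;  13.0000·k + 4·ln C = 8.9102.
Solving (det = 75.0000): k = 0.41008, ln C = 0.89478.

k = 0.4101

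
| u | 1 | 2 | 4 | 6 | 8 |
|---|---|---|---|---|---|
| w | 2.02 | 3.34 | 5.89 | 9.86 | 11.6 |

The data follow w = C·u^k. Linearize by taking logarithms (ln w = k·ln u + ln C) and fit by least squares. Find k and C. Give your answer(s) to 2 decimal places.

k = 0.86, C = 1.93

With ln wᵢ as the transformed response and ln uᵢ as the regressor:
XᵀX = [[9.9367, 5.9506]; [5.9506, 5]], rhs = [12.4913, 8.4218]ᵀ  (here Σln u = 5.9506, Σ(ln u)² = 9.9367, Σln w = 8.4218, Σln u·ln w = 12.4913).
Δ = 9.9367·5 − (5.9506)² = 14.2736; k = (12.4913·5 − 5.9506·8.4218)/14.2736 = 0.86463, ln C = (9.9367·8.4218 − 5.9506·12.4913)/14.2736 = 0.65534, so C = exp(0.65534) = 1.92581.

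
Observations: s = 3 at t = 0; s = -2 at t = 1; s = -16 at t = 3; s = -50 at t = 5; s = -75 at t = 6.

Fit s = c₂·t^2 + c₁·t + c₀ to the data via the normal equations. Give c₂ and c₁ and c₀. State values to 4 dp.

MᵀM·[c₂, c₁, c₀]ᵀ = Mᵀs reads: 2003·c₂ + 369·c₁ + 71·c₀ = -4096;  369·c₂ + 71·c₁ + 15·c₀ = -750;  71·c₂ + 15·c₁ + 5·c₀ = -140.
Inverting the 3×3 Gram matrix, [c₂, c₁, c₀]ᵀ = [-320/147, 235/637, 3449/1911]ᵀ.

c₂ = -2.1769, c₁ = 0.3689, c₀ = 1.8048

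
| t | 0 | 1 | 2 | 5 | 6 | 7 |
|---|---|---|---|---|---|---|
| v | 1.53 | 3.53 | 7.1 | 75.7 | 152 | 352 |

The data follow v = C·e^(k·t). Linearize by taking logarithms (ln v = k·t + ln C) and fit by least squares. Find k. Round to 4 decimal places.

k = 0.7709

Taking logs, ln v = k·t + ln C, so regress ln v on t.
Σt = 21.0000, Σ(t)² = 115.0000, Σln v = 18.8610, Σt·ln v = 98.0041.
Normal system: [[115.0000, 21.0000]; [21.0000, 6]]·[k, ln C]ᵀ = [98.0041, 18.8610]ᵀ.
Solving (det = 249.0000): k = 0.77086, ln C = 0.44548.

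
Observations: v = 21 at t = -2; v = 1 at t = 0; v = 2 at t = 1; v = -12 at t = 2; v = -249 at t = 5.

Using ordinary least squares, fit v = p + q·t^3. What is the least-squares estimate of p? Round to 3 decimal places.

Entries of AᵀA: Σ1 = 5, Σt^3 = 126, Σt^3·t^3 = 15754.
Moment sums: Σv = -237, Σt^3·v = -31387.
Normal equations: [[5, 126]; [126, 15754]]·[p, q]ᵀ = [-237, -31387]ᵀ.
Eliminating q: 15754·(row 1) − 126·(row 2) gives 62894·p = 15754·(-237) − 126·(-31387) = 221064, so p = 110532/31447.
Then q = ((-31387) − 126·(110532/31447))/15754 = -127073/62894.

p = 3.515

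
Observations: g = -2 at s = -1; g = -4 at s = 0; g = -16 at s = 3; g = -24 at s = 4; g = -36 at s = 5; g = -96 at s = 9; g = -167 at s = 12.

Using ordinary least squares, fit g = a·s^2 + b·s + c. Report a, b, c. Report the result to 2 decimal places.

a = -1.03, b = -1.18, c = -3.07

Entries of MᵀM: Σs^2·s^2 = 28260, Σs^2·s = 2672, Σs^2 = 276, Σs·s = 276, Σs = 32, Σ1 = 7.
For Mᵀg: Σs^2·g = -33254, Σs·g = -3190, Σg = -345.
So MᵀM·[a, b, c]ᵀ = Mᵀg: [[28260, 2672, 276]; [2672, 276, 32]; [276, 32, 7]]·[a, b, c]ᵀ = [-33254, -3190, -345]ᵀ.
Inverting the 3×3 Gram matrix, [a, b, c]ᵀ = [-240139/232078, -274789/232078, -32437/10549]ᵀ.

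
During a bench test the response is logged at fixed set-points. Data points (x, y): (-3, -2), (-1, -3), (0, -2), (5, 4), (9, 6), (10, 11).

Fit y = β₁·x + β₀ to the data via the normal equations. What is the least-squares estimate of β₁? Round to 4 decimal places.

Compute the Gram sums: Σx·x = 216, Σx = 20, Σ1 = 6.
For Aᵀy: Σx·y = 193, Σy = 14.
So AᵀA·[β₁, β₀]ᵀ = Aᵀy: [[216, 20]; [20, 6]]·[β₁, β₀]ᵀ = [193, 14]ᵀ.
Eliminating β₀: 6·(row 1) − 20·(row 2) gives 896·β₁ = 6·193 − 20·14 = 878, so β₁ = 439/448.
Then β₀ = (14 − 20·(439/448))/6 = -209/224.

β₁ = 0.9799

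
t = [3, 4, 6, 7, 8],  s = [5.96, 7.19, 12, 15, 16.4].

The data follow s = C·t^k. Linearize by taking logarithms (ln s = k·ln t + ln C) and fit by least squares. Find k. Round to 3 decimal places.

k = 1.095

Linearized form: ln s = k·ln t + ln C. From the 5 transformed points,
Σln t = 8.3020, Σ(ln t)² = 14.4498, Σln s = 11.7480, Σln t·ln s = 20.2346.
Normal system: [[14.4498, 8.3020]; [8.3020, 5]]·[k, ln C]ᵀ = [20.2346, 11.7480]ᵀ.
Slope k = (n·Σln t·ln s − Σln t·Σln s)/(n·Σ(ln t)² − (Σln t)²) = (5·20.2346 − 8.3020·11.7480)/3.3255 = 1.09482; ln C = (Σln s − k·Σln t)/n = 0.53176.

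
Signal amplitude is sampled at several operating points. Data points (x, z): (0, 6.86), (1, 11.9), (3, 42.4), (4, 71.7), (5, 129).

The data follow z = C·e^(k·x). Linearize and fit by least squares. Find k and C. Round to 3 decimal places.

Linearized form: ln z = k·x + ln C. From the 5 transformed points,
Σx = 13.0000, Σ(x)² = 51.0000, Σln z = 17.2817, Σx·ln z = 55.1070.
Normal system: [[51.0000, 13.0000]; [13.0000, 5]]·[k, ln C]ᵀ = [55.1070, 17.2817]ᵀ.
Δ = 51.0000·5 − (13.0000)² = 86.0000; k = (55.1070·5 − 13.0000·17.2817)/86.0000 = 0.59155, ln C = (51.0000·17.2817 − 13.0000·55.1070)/86.0000 = 1.91832, so C = exp(1.91832) = 6.80950.

k = 0.592, C = 6.810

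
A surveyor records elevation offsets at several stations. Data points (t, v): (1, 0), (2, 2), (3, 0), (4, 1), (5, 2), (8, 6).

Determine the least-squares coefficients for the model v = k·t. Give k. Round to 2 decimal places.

Forming AᵀA = [[119]] and Aᵀv = [66]ᵀ gives AᵀA·[k]ᵀ = Aᵀv.
k = 66/119 = 0.554622.

k = 0.55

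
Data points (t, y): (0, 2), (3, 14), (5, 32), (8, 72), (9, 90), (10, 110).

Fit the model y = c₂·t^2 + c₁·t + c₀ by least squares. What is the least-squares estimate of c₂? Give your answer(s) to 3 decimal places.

c₂ = 0.970

With design matrix M, MᵀM = [[21363, 2393, 279]; [2393, 279, 35]; [279, 35, 6]] and Mᵀy = [23824, 2688, 320]ᵀ.
Inverting the 3×3 Gram matrix, [c₂, c₁, c₀]ᵀ = [15217/15684, 5493/5228, 16381/7842]ᵀ.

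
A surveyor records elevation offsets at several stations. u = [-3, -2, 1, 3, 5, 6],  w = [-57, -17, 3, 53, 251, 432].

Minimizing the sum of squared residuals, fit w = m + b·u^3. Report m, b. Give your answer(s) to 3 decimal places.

Forming XᵀX = [[6, 334]; [334, 63804]] and Xᵀw = [665, 127796]ᵀ gives XᵀX·[m, b]ᵀ = Xᵀw.
Eliminating b: 63804·(row 1) − 334·(row 2) gives 271268·m = 63804·665 − 334·127796 = -254204, so m = -63551/67817.
Then b = (127796 − 334·(-63551/67817))/63804 = 272333/135634.

m = -0.937, b = 2.008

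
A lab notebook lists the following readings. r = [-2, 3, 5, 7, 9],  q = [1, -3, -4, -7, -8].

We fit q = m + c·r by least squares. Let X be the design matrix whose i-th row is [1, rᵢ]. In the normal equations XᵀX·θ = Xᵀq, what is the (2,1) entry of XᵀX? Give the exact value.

22

Row 2 ↔ basis r, column 1 ↔ basis 1, so (XᵀX)_{2,1} = Σᵢ r = (-2)·(1) + (3)·(1) + (5)·(1) + (7)·(1) + (9)·(1) = 22.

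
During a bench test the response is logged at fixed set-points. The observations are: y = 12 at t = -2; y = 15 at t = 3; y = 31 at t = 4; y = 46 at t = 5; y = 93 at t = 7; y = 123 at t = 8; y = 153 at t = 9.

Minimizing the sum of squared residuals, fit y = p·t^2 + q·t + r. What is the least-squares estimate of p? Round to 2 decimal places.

Entries of AᵀA: Σt^2·t^2 = 14036, Σt^2·t = 1792, Σt^2 = 248, Σt·t = 248, Σt = 34, Σ1 = 7.
And Σt^2·y = 26651, Σt·y = 3387, Σy = 473.
So AᵀA·[p, q, r]ᵀ = Aᵀy: [[14036, 1792, 248]; [1792, 248, 34]; [248, 34, 7]]·[p, q, r]ᵀ = [26651, 3387, 473]ᵀ.
Solving the 3×3 system (Gaussian elimination) gives p = 44921/22476, q = -22915/22476, r = 6425/3746.

p = 2.00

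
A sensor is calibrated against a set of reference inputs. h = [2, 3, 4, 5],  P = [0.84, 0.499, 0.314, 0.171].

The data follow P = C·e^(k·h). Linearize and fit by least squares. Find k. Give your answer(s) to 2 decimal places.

Taking logs, ln P = k·h + ln C, so regress ln P on h.
Σh = 14.0000, Σ(h)² = 54.0000, Σln P = -3.7940, Σh·ln P = -15.8981.
Equations: 54.0000·k + 14.0000·ln C = -15.8981;  14.0000·k + 4·ln C = -3.7940.
Solving (det = 20.0000): k = -0.52384, ln C = 0.88496.

k = -0.52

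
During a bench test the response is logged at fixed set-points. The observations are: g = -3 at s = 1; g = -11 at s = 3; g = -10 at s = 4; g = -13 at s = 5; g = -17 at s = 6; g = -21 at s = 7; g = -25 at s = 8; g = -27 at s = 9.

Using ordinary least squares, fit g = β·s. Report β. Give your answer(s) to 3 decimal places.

Normal-equation sums: Σs·s = 281.
Right-hand side: Σs·g = -833.
Hence β = -833 / 281 ≈ -2.96441.

β = -2.964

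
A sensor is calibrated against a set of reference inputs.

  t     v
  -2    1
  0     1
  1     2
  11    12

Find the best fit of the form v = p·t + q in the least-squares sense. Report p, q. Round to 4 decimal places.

p = 0.9109, q = 1.7228

Entries of XᵀX: Σt·t = 126, Σt = 10, Σ1 = 4.
Right-hand side: Σt·v = 132, Σv = 16.
XᵀX·[p, q]ᵀ = Xᵀv becomes [[126, 10]; [10, 4]]·[p, q]ᵀ = [132, 16]ᵀ.
Eliminating q: 4·(row 1) − 10·(row 2) gives 404·p = 4·132 − 10·16 = 368, so p = 92/101.
Then q = (16 − 10·(92/101))/4 = 174/101.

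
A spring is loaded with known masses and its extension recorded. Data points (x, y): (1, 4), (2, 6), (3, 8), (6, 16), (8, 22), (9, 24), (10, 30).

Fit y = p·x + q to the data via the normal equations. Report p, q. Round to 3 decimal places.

Setting ∂/∂p … = 0 gives: 295·p + 39·q = 828;  39·p + 7·q = 110.
Eliminating q: 7·(row 1) − 39·(row 2) gives 544·p = 7·828 − 39·110 = 1506, so p = 753/272.
Then q = (110 − 39·(753/272))/7 = 79/272.

p = 2.768, q = 0.290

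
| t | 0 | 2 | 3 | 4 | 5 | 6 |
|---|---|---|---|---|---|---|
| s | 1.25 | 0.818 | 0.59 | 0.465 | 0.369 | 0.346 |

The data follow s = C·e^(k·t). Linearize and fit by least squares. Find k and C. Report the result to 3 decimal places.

k = -0.227, C = 1.225

With ln sᵢ as the transformed response and tᵢ as the regressor:
Σt = 20.0000, Σ(t)² = 90.0000, Σln s = -3.3294, Σt·ln s = -16.4002.
Equations: 90.0000·k + 20.0000·ln C = -16.4002;  20.0000·k + 6·ln C = -3.3294.
Δ = 90.0000·6 − (20.0000)² = 140.0000; k = (-16.4002·6 − 20.0000·-3.3294)/140.0000 = -0.22724, ln C = (90.0000·-3.3294 − 20.0000·-16.4002)/140.0000 = 0.20258, so C = exp(0.20258) = 1.22456.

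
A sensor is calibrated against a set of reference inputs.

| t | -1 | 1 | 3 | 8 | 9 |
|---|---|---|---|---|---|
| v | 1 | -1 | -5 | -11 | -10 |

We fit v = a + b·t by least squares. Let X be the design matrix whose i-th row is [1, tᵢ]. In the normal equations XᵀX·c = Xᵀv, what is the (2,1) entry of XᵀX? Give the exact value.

Row 2 ↔ basis t, column 1 ↔ basis 1, so (XᵀX)_{2,1} = Σᵢ t = (-1)·(1) + (1)·(1) + (3)·(1) + (8)·(1) + (9)·(1) = 20.

20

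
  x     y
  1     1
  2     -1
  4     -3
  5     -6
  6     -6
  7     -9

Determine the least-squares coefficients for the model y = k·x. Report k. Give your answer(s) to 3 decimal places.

Setting ∂/∂k … = 0 gives: 131·k = -142.
Hence k = -142 / 131 ≈ -1.08397.

k = -1.084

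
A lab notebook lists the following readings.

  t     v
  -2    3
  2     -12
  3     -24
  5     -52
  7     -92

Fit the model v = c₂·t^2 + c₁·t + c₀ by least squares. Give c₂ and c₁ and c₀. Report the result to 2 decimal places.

Setting ∂/∂c₂ … = 0 gives: 3139·c₂ + 495·c₁ + 91·c₀ = -6060;  495·c₂ + 91·c₁ + 15·c₀ = -1006;  91·c₂ + 15·c₁ + 5·c₀ = -177.
Row-reducing yields c₂ = -31407/23656, c₁ = -92701/23656, c₀ = 1536/2957.

c₂ = -1.33, c₁ = -3.92, c₀ = 0.52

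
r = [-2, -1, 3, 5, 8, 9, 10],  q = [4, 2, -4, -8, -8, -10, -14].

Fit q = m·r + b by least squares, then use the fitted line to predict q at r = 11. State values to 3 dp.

q̂ = -13.938

XᵀX·[m, b]ᵀ = Xᵀq reads: 284·m + 32·b = -356;  32·m + 7·b = -38.
(Σr·r = 284, Σr = 32, Σ1 = 7, Σr·q = -356, Σq = -38.)
Eliminating b: 7·(row 1) − 32·(row 2) gives 964·m = 7·(-356) − 32·(-38) = -1276, so m = -319/241.
Then b = ((-38) − 32·(-319/241))/7 = 150/241.
At r = 11: q̂ = (-319/241)·(11) + (150/241)·(1) = -3359/241.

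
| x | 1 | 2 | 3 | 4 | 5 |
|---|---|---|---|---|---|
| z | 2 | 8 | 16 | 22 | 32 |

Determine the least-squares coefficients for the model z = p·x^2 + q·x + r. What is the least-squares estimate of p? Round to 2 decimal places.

p = 0.43

Forming AᵀA = [[979, 225, 55]; [225, 55, 15]; [55, 15, 5]] and Aᵀz = [1330, 314, 80]ᵀ gives AᵀA·[p, q, r]ᵀ = Aᵀz.
Solving the 3×3 system (Gaussian elimination) gives p = 3/7, q = 169/35, r = -16/5.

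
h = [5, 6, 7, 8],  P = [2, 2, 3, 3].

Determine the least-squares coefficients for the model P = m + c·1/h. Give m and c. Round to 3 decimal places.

The normal equations are: 4·m + (533/840)·c = 10;  (533/840)·m + (73249/705600)·c = 1291/840.
det = 4·(73249/705600) − (533/840)² = 2969/235200.
m = (10·(73249/705600) − (533/840)·(1291/840))/(2969/235200) = 44387/8907; c = (4·(1291/840) − (533/840)·10)/(2969/235200) = -46480/2969.

m = 4.983, c = -15.655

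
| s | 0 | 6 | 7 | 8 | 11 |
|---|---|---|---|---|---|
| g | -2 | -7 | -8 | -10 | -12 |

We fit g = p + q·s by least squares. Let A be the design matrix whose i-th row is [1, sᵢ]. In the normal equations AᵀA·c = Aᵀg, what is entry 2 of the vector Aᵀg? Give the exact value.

-310

Entry 2 ↔ basis s, so (Aᵀg)_{2} = Σᵢ (s)·gᵢ = (0)·(-2) + (6)·(-7) + (7)·(-8) + (8)·(-10) + (11)·(-12) = -310.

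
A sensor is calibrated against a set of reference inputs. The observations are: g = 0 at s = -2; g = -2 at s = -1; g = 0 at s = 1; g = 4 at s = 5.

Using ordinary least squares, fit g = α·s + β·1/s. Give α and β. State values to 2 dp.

α = 0.71, β = -0.02

MᵀM·[α, β]ᵀ = Mᵀg reads: 31·α + 4·β = 22;  4·α + (229/100)·β = 14/5.
(Σs·s = 31, Σs·1/s = 4, Σ1/s·1/s = 229/100, Σs·g = 22, Σ1/s·g = 14/5.)
Determinant 31·(229/100) − 4² = 5499/100.
α = (22·(229/100) − 4·(14/5))/(5499/100) = 1306/1833; β = (31·(14/5) − 4·22)/(5499/100) = -40/1833.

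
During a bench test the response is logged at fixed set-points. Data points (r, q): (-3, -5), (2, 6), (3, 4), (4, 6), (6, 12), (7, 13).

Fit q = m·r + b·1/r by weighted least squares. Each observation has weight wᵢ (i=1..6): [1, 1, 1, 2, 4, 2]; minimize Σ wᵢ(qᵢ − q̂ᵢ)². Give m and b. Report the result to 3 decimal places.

m = 1.880, b = 0.044

From the data, Σwᵢ·r·r = 296, Σwᵢ·r·1/r = 11, Σwᵢ·1/r·1/r = 881/1176.
Moment sums: Σwᵢ·r·q = 557, Σwᵢ·1/r·q = 145/7.
det = 296·(881/1176) − 11² = 14810/147.
m = (557·(881/1176) − 11·(145/7))/(14810/147) = 222757/118480; b = (296·(145/7) − 11·557)/(14810/147) = 651/14810.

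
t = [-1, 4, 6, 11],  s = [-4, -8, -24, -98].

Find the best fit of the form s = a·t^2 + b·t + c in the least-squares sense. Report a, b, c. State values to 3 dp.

Forming MᵀM = [[16194, 1610, 174]; [1610, 174, 20]; [174, 20, 4]] and Mᵀs = [-12854, -1250, -134]ᵀ gives MᵀM·[a, b, c]ᵀ = Mᵀs.
Inverting the 3×3 Gram matrix, [a, b, c]ᵀ = [-1, 80/37, -30/37]ᵀ.

a = -1.000, b = 2.162, c = -0.811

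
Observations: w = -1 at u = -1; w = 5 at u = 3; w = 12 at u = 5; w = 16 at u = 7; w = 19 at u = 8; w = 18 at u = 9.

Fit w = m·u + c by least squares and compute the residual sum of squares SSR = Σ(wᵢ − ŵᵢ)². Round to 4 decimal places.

Normal-equation sums: Σu·u = 229, Σu = 31, Σ1 = 6.
And Σu·w = 502, Σw = 69.
det = 229·6 − 31² = 413.
m = (502·6 − 31·69)/413 = 873/413; c = (229·69 − 31·502)/413 = 239/413.
Residuals: 221/413, -793/413, 352/413, 258/413, 624/413, -662/413; SSR = 4106/413.

SSR = 9.9419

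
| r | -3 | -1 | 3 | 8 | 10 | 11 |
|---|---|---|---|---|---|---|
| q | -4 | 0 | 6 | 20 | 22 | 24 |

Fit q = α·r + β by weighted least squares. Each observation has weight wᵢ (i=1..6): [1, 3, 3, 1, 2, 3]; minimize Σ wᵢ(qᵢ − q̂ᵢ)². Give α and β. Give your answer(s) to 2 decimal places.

Forming XᵀWX = [[666, 64]; [64, 13]] and XᵀWq = [1458, 150]ᵀ gives XᵀWX·[α, β]ᵀ = XᵀWq.
Determinant 666·13 − 64² = 4562.
α = (1458·13 − 64·150)/4562 = 4677/2281; β = (666·150 − 64·1458)/4562 = 3294/2281.

α = 2.05, β = 1.44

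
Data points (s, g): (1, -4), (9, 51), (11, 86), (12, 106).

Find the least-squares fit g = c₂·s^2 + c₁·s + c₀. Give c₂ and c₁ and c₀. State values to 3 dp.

c₂ = 1.042, c₁ = -3.529, c₀ = -1.519

Normal-equation sums: Σs^2·s^2 = 41939, Σs^2·s = 3789, Σs^2 = 347, Σs·s = 347, Σs = 33, Σ1 = 4.
And Σs^2·g = 29797, Σs·g = 2673, Σg = 239.
So AᵀA·[c₂, c₁, c₀]ᵀ = Aᵀg: [[41939, 3789, 347]; [3789, 347, 33]; [347, 33, 4]]·[c₂, c₁, c₀]ᵀ = [29797, 2673, 239]ᵀ.
Inverting the 3×3 Gram matrix, [c₂, c₁, c₀]ᵀ = [4305/4132, -189555/53716, -20401/13429]ᵀ.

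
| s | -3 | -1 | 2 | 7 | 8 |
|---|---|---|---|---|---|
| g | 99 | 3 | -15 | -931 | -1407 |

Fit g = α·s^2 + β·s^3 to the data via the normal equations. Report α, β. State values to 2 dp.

α = 1.99, β = -3.00

The normal system AᵀA·[α, β]ᵀ = Aᵀg is [[6595, 49363]; [49363, 380587]]·[α, β]ᵀ = [-134833, -1042513]ᵀ.
Determinant 6595·380587 − 49363² = 73265496.
α = ((-134833)·380587 − 49363·(-1042513))/73265496 = 6078427/3052729; β = (6595·(-1042513) − 49363·(-134833))/73265496 = -9150494/3052729.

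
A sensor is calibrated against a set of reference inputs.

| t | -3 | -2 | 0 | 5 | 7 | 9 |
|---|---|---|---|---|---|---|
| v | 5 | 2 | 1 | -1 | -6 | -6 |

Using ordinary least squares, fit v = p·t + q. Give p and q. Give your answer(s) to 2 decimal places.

Entries of XᵀX: Σt·t = 168, Σt = 16, Σ1 = 6.
And Σt·v = -120, Σv = -5.
So XᵀX·[p, q]ᵀ = Xᵀv: [[168, 16]; [16, 6]]·[p, q]ᵀ = [-120, -5]ᵀ.
Determinant 168·6 − 16² = 752.
p = ((-120)·6 − 16·(-5))/752 = -40/47; q = (168·(-5) − 16·(-120))/752 = 135/94.

p = -0.85, q = 1.44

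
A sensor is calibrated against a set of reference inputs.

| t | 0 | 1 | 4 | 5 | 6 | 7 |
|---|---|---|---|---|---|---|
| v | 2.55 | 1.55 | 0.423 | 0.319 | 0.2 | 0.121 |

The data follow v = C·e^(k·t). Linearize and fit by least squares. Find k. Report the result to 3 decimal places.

k = -0.424

With ln vᵢ as the transformed response and tᵢ as the regressor:
XᵀX = [[127.0000, 23.0000]; [23.0000, 6]], rhs = [-33.1565, -4.3500]ᵀ  (here Σt = 23.0000, Σ(t)² = 127.0000, Σln v = -4.3500, Σt·ln v = -33.1565).
Solving (det = 233.0000): k = -0.42442, ln C = 0.90193.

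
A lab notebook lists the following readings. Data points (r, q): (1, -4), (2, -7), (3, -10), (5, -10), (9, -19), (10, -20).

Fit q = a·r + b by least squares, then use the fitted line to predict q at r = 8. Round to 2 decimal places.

The normal system XᵀX·[a, b]ᵀ = Xᵀq is [[220, 30]; [30, 6]]·[a, b]ᵀ = [-469, -70]ᵀ.
Eliminating b: 6·(row 1) − 30·(row 2) gives 420·a = 6·(-469) − 30·(-70) = -714, so a = -17/10.
Then b = ((-70) − 30·(-17/10))/6 = -19/6.
At r = 8: q̂ = (-17/10)·(8) + (-19/6)·(1) = -503/30.

q̂ = -16.77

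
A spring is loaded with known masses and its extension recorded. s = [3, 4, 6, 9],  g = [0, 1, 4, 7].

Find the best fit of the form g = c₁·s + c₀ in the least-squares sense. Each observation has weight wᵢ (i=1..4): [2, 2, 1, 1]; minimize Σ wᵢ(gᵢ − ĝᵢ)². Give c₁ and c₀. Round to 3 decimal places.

c₁ = 1.199, c₀ = -3.627

Forming MᵀWM = [[167, 29]; [29, 6]] and MᵀWg = [95, 13]ᵀ gives MᵀWM·[c₁, c₀]ᵀ = MᵀWg.
Determinant 167·6 − 29² = 161.
c₁ = (95·6 − 29·13)/161 = 193/161; c₀ = (167·13 − 29·95)/161 = -584/161.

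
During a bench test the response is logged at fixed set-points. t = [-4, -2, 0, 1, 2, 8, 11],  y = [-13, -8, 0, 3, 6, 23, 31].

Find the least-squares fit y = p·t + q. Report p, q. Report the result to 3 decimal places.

p = 2.952, q = -0.748

Forming XᵀX = [[210, 16]; [16, 7]] and Xᵀy = [608, 42]ᵀ gives XᵀX·[p, q]ᵀ = Xᵀy.
Determinant 210·7 − 16² = 1214.
p = (608·7 − 16·42)/1214 = 1792/607; q = (210·42 − 16·608)/1214 = -454/607.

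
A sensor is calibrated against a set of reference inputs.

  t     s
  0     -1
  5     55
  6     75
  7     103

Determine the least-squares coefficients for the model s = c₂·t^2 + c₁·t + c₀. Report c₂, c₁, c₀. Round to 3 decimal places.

c₂ = 1.871, c₁ = 1.668, c₀ = -0.960

Entries of XᵀX: Σt^2·t^2 = 4322, Σt^2·t = 684, Σt^2 = 110, Σt·t = 110, Σt = 18, Σ1 = 4.
Right-hand side: Σt^2·s = 9122, Σt·s = 1446, Σs = 232.
So XᵀX·[c₂, c₁, c₀]ᵀ = Xᵀs: [[4322, 684, 110]; [684, 110, 18]; [110, 18, 4]]·[c₂, c₁, c₀]ᵀ = [9122, 1446, 232]ᵀ.
Inverting the 3×3 Gram matrix, [c₂, c₁, c₀]ᵀ = [885/473, 789/473, -454/473]ᵀ.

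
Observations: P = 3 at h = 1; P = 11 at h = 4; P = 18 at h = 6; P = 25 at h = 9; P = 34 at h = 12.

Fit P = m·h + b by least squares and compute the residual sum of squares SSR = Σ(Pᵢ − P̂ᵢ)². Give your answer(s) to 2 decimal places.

SSR = 1.32

Setting ∂/∂m … = 0 gives: 278·m + 32·b = 788;  32·m + 5·b = 91.
(Σh·h = 278, Σh = 32, Σ1 = 5, Σh·P = 788, ΣP = 91.)
Δ = 278·5 − 32² = 366.
m = (788·5 − 32·91)/366 = 514/183; b = (278·91 − 32·788)/366 = 41/183.
Residuals: -2/61, -28/61, 169/183, -92/183, 13/183; SSR = 242/183.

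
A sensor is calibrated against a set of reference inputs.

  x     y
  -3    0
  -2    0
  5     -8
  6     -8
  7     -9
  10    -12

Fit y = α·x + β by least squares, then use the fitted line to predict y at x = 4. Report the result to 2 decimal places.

ŷ = -6.33

Sums needed: Σx·x = 223, Σx = 23, Σ1 = 6.
And Σx·y = -271, Σy = -37.
det = 223·6 − 23² = 809.
α = ((-271)·6 − 23·(-37))/809 = -775/809; β = (223·(-37) − 23·(-271))/809 = -2018/809.
At x = 4: ŷ = (-775/809)·(4) + (-2018/809)·(1) = -5118/809.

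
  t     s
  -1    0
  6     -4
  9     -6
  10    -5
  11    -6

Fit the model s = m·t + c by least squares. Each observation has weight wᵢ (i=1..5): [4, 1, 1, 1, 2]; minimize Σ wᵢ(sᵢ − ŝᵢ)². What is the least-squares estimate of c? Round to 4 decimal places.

The normal equations are: 463·m + 43·c = -260;  43·m + 9·c = -27.
(Σwᵢ·t·t = 463, Σwᵢ·t = 43, Σwᵢ·1 = 9, Σwᵢ·t·s = -260, Σwᵢ·s = -27.)
Δ = 463·9 − 43² = 2318.
m = ((-260)·9 − 43·(-27))/2318 = -1179/2318; c = (463·(-27) − 43·(-260))/2318 = -1321/2318.

c = -0.5699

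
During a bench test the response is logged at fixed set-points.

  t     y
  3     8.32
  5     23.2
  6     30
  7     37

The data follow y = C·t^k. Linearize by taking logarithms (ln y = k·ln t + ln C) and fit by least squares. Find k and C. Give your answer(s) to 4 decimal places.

k = 1.7879, C = 1.2064

Taking logs, ln y = k·ln t + ln C, so regress ln y on ln t.
XᵀX = [[10.7942, 6.4457]; [6.4457, 4]], rhs = [20.5086, 12.2749]ᵀ  (here Σln t = 6.4457, Σ(ln t)² = 10.7942, Σln y = 12.2749, Σln t·ln y = 20.5086).
Δ = 10.7942·4 − (6.4457)² = 1.6295; k = (20.5086·4 − 6.4457·12.2749)/1.6295 = 1.78792, ln C = (10.7942·12.2749 − 6.4457·20.5086)/1.6295 = 0.18762, so C = exp(0.18762) = 1.20638.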